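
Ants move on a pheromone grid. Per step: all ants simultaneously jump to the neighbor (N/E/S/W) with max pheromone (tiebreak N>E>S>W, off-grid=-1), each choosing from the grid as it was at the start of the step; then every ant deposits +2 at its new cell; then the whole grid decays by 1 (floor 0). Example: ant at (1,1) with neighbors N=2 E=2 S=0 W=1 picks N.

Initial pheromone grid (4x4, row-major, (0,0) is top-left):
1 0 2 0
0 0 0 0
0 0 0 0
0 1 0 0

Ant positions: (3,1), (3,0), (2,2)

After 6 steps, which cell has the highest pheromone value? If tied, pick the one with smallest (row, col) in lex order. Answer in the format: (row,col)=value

Step 1: ant0:(3,1)->N->(2,1) | ant1:(3,0)->E->(3,1) | ant2:(2,2)->N->(1,2)
  grid max=2 at (3,1)
Step 2: ant0:(2,1)->S->(3,1) | ant1:(3,1)->N->(2,1) | ant2:(1,2)->N->(0,2)
  grid max=3 at (3,1)
Step 3: ant0:(3,1)->N->(2,1) | ant1:(2,1)->S->(3,1) | ant2:(0,2)->E->(0,3)
  grid max=4 at (3,1)
Step 4: ant0:(2,1)->S->(3,1) | ant1:(3,1)->N->(2,1) | ant2:(0,3)->W->(0,2)
  grid max=5 at (3,1)
Step 5: ant0:(3,1)->N->(2,1) | ant1:(2,1)->S->(3,1) | ant2:(0,2)->E->(0,3)
  grid max=6 at (3,1)
Step 6: ant0:(2,1)->S->(3,1) | ant1:(3,1)->N->(2,1) | ant2:(0,3)->W->(0,2)
  grid max=7 at (3,1)
Final grid:
  0 0 2 0
  0 0 0 0
  0 6 0 0
  0 7 0 0
Max pheromone 7 at (3,1)

Answer: (3,1)=7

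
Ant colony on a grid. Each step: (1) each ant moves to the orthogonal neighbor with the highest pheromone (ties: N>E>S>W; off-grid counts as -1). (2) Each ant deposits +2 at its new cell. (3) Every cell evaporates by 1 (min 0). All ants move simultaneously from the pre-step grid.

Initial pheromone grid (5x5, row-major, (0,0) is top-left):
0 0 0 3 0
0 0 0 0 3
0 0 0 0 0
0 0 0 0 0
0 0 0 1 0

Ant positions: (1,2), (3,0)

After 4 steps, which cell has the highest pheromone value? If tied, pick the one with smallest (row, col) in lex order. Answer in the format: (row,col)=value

Answer: (0,3)=3

Derivation:
Step 1: ant0:(1,2)->N->(0,2) | ant1:(3,0)->N->(2,0)
  grid max=2 at (0,3)
Step 2: ant0:(0,2)->E->(0,3) | ant1:(2,0)->N->(1,0)
  grid max=3 at (0,3)
Step 3: ant0:(0,3)->E->(0,4) | ant1:(1,0)->N->(0,0)
  grid max=2 at (0,3)
Step 4: ant0:(0,4)->W->(0,3) | ant1:(0,0)->E->(0,1)
  grid max=3 at (0,3)
Final grid:
  0 1 0 3 0
  0 0 0 0 0
  0 0 0 0 0
  0 0 0 0 0
  0 0 0 0 0
Max pheromone 3 at (0,3)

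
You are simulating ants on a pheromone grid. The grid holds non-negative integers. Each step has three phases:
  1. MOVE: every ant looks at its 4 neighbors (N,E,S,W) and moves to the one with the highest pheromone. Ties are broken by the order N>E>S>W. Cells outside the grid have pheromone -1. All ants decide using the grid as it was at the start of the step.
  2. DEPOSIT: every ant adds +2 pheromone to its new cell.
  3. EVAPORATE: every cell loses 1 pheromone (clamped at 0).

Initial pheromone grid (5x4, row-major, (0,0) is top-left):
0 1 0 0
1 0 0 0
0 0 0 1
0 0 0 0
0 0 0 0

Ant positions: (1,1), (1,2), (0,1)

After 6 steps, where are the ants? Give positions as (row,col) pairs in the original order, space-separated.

Step 1: ant0:(1,1)->N->(0,1) | ant1:(1,2)->N->(0,2) | ant2:(0,1)->E->(0,2)
  grid max=3 at (0,2)
Step 2: ant0:(0,1)->E->(0,2) | ant1:(0,2)->W->(0,1) | ant2:(0,2)->W->(0,1)
  grid max=5 at (0,1)
Step 3: ant0:(0,2)->W->(0,1) | ant1:(0,1)->E->(0,2) | ant2:(0,1)->E->(0,2)
  grid max=7 at (0,2)
Step 4: ant0:(0,1)->E->(0,2) | ant1:(0,2)->W->(0,1) | ant2:(0,2)->W->(0,1)
  grid max=9 at (0,1)
Step 5: ant0:(0,2)->W->(0,1) | ant1:(0,1)->E->(0,2) | ant2:(0,1)->E->(0,2)
  grid max=11 at (0,2)
Step 6: ant0:(0,1)->E->(0,2) | ant1:(0,2)->W->(0,1) | ant2:(0,2)->W->(0,1)
  grid max=13 at (0,1)

(0,2) (0,1) (0,1)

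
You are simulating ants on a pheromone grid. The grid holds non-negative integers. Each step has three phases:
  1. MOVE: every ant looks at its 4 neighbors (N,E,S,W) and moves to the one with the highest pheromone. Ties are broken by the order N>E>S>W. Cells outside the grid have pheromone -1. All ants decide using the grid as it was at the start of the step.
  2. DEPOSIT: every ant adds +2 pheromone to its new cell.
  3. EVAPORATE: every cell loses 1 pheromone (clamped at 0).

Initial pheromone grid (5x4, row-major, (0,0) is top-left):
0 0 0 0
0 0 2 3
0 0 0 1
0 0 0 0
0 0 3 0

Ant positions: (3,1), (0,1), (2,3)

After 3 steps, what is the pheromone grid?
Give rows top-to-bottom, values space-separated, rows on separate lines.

After step 1: ants at (2,1),(0,2),(1,3)
  0 0 1 0
  0 0 1 4
  0 1 0 0
  0 0 0 0
  0 0 2 0
After step 2: ants at (1,1),(1,2),(1,2)
  0 0 0 0
  0 1 4 3
  0 0 0 0
  0 0 0 0
  0 0 1 0
After step 3: ants at (1,2),(1,3),(1,3)
  0 0 0 0
  0 0 5 6
  0 0 0 0
  0 0 0 0
  0 0 0 0

0 0 0 0
0 0 5 6
0 0 0 0
0 0 0 0
0 0 0 0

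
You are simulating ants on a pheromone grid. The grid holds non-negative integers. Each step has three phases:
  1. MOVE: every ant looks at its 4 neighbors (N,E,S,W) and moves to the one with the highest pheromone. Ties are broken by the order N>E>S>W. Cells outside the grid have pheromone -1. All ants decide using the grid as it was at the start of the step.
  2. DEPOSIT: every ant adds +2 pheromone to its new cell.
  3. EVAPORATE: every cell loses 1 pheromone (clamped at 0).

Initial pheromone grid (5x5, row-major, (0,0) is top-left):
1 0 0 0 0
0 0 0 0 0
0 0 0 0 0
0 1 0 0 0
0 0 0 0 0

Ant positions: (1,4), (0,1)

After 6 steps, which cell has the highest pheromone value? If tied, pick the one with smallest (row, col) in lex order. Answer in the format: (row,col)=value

Step 1: ant0:(1,4)->N->(0,4) | ant1:(0,1)->W->(0,0)
  grid max=2 at (0,0)
Step 2: ant0:(0,4)->S->(1,4) | ant1:(0,0)->E->(0,1)
  grid max=1 at (0,0)
Step 3: ant0:(1,4)->N->(0,4) | ant1:(0,1)->W->(0,0)
  grid max=2 at (0,0)
Step 4: ant0:(0,4)->S->(1,4) | ant1:(0,0)->E->(0,1)
  grid max=1 at (0,0)
Step 5: ant0:(1,4)->N->(0,4) | ant1:(0,1)->W->(0,0)
  grid max=2 at (0,0)
Step 6: ant0:(0,4)->S->(1,4) | ant1:(0,0)->E->(0,1)
  grid max=1 at (0,0)
Final grid:
  1 1 0 0 0
  0 0 0 0 1
  0 0 0 0 0
  0 0 0 0 0
  0 0 0 0 0
Max pheromone 1 at (0,0)

Answer: (0,0)=1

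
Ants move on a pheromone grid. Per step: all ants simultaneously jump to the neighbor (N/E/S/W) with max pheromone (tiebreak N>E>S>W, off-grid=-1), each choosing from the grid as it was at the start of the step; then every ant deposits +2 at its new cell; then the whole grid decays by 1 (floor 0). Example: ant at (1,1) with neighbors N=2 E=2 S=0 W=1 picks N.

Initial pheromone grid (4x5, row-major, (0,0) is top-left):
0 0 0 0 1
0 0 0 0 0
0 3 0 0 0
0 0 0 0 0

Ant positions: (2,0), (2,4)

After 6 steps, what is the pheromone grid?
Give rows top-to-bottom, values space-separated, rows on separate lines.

After step 1: ants at (2,1),(1,4)
  0 0 0 0 0
  0 0 0 0 1
  0 4 0 0 0
  0 0 0 0 0
After step 2: ants at (1,1),(0,4)
  0 0 0 0 1
  0 1 0 0 0
  0 3 0 0 0
  0 0 0 0 0
After step 3: ants at (2,1),(1,4)
  0 0 0 0 0
  0 0 0 0 1
  0 4 0 0 0
  0 0 0 0 0
After step 4: ants at (1,1),(0,4)
  0 0 0 0 1
  0 1 0 0 0
  0 3 0 0 0
  0 0 0 0 0
After step 5: ants at (2,1),(1,4)
  0 0 0 0 0
  0 0 0 0 1
  0 4 0 0 0
  0 0 0 0 0
After step 6: ants at (1,1),(0,4)
  0 0 0 0 1
  0 1 0 0 0
  0 3 0 0 0
  0 0 0 0 0

0 0 0 0 1
0 1 0 0 0
0 3 0 0 0
0 0 0 0 0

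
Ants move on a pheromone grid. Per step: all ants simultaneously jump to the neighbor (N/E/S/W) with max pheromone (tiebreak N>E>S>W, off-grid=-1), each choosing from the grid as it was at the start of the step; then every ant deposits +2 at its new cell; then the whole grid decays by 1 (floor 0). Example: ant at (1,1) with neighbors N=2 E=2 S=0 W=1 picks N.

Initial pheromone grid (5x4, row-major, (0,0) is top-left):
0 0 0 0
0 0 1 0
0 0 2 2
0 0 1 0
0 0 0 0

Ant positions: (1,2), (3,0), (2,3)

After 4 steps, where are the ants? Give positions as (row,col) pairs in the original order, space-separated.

Step 1: ant0:(1,2)->S->(2,2) | ant1:(3,0)->N->(2,0) | ant2:(2,3)->W->(2,2)
  grid max=5 at (2,2)
Step 2: ant0:(2,2)->E->(2,3) | ant1:(2,0)->N->(1,0) | ant2:(2,2)->E->(2,3)
  grid max=4 at (2,2)
Step 3: ant0:(2,3)->W->(2,2) | ant1:(1,0)->N->(0,0) | ant2:(2,3)->W->(2,2)
  grid max=7 at (2,2)
Step 4: ant0:(2,2)->E->(2,3) | ant1:(0,0)->E->(0,1) | ant2:(2,2)->E->(2,3)
  grid max=6 at (2,2)

(2,3) (0,1) (2,3)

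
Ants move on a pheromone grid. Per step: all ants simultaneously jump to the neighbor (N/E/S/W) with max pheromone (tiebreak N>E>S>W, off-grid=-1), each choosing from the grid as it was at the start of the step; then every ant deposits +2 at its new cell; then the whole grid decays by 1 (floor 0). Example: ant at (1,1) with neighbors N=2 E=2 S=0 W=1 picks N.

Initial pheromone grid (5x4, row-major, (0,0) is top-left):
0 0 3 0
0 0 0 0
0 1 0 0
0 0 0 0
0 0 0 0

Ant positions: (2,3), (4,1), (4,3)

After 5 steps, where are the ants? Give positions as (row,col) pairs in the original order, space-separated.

Step 1: ant0:(2,3)->N->(1,3) | ant1:(4,1)->N->(3,1) | ant2:(4,3)->N->(3,3)
  grid max=2 at (0,2)
Step 2: ant0:(1,3)->N->(0,3) | ant1:(3,1)->N->(2,1) | ant2:(3,3)->N->(2,3)
  grid max=1 at (0,2)
Step 3: ant0:(0,3)->W->(0,2) | ant1:(2,1)->N->(1,1) | ant2:(2,3)->N->(1,3)
  grid max=2 at (0,2)
Step 4: ant0:(0,2)->E->(0,3) | ant1:(1,1)->N->(0,1) | ant2:(1,3)->N->(0,3)
  grid max=3 at (0,3)
Step 5: ant0:(0,3)->W->(0,2) | ant1:(0,1)->E->(0,2) | ant2:(0,3)->W->(0,2)
  grid max=6 at (0,2)

(0,2) (0,2) (0,2)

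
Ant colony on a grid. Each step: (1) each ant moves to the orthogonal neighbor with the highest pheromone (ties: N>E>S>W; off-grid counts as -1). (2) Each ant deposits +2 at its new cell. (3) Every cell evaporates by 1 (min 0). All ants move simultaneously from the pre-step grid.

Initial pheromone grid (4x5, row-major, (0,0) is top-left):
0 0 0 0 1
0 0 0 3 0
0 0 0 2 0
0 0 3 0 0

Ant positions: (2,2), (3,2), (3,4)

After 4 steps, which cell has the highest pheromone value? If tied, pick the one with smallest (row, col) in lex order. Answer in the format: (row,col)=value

Answer: (3,2)=9

Derivation:
Step 1: ant0:(2,2)->S->(3,2) | ant1:(3,2)->N->(2,2) | ant2:(3,4)->N->(2,4)
  grid max=4 at (3,2)
Step 2: ant0:(3,2)->N->(2,2) | ant1:(2,2)->S->(3,2) | ant2:(2,4)->W->(2,3)
  grid max=5 at (3,2)
Step 3: ant0:(2,2)->S->(3,2) | ant1:(3,2)->N->(2,2) | ant2:(2,3)->W->(2,2)
  grid max=6 at (3,2)
Step 4: ant0:(3,2)->N->(2,2) | ant1:(2,2)->S->(3,2) | ant2:(2,2)->S->(3,2)
  grid max=9 at (3,2)
Final grid:
  0 0 0 0 0
  0 0 0 0 0
  0 0 6 0 0
  0 0 9 0 0
Max pheromone 9 at (3,2)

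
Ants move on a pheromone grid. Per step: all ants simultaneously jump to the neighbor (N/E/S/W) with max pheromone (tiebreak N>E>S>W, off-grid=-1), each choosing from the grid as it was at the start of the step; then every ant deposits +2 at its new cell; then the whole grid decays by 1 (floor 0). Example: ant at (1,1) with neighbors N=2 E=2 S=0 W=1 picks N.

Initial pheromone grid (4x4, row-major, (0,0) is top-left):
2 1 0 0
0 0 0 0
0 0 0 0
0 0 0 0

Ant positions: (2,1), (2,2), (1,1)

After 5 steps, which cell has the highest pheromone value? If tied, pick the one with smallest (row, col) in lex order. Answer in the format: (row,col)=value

Step 1: ant0:(2,1)->N->(1,1) | ant1:(2,2)->N->(1,2) | ant2:(1,1)->N->(0,1)
  grid max=2 at (0,1)
Step 2: ant0:(1,1)->N->(0,1) | ant1:(1,2)->W->(1,1) | ant2:(0,1)->S->(1,1)
  grid max=4 at (1,1)
Step 3: ant0:(0,1)->S->(1,1) | ant1:(1,1)->N->(0,1) | ant2:(1,1)->N->(0,1)
  grid max=6 at (0,1)
Step 4: ant0:(1,1)->N->(0,1) | ant1:(0,1)->S->(1,1) | ant2:(0,1)->S->(1,1)
  grid max=8 at (1,1)
Step 5: ant0:(0,1)->S->(1,1) | ant1:(1,1)->N->(0,1) | ant2:(1,1)->N->(0,1)
  grid max=10 at (0,1)
Final grid:
  0 10 0 0
  0 9 0 0
  0 0 0 0
  0 0 0 0
Max pheromone 10 at (0,1)

Answer: (0,1)=10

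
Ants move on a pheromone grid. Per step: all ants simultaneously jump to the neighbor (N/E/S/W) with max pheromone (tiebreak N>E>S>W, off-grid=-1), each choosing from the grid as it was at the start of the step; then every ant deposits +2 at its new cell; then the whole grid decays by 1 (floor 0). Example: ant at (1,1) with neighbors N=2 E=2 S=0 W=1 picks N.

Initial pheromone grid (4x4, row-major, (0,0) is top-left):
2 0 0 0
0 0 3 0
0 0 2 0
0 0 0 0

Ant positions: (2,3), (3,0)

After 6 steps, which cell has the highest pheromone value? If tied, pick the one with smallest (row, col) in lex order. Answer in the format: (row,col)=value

Step 1: ant0:(2,3)->W->(2,2) | ant1:(3,0)->N->(2,0)
  grid max=3 at (2,2)
Step 2: ant0:(2,2)->N->(1,2) | ant1:(2,0)->N->(1,0)
  grid max=3 at (1,2)
Step 3: ant0:(1,2)->S->(2,2) | ant1:(1,0)->N->(0,0)
  grid max=3 at (2,2)
Step 4: ant0:(2,2)->N->(1,2) | ant1:(0,0)->E->(0,1)
  grid max=3 at (1,2)
Step 5: ant0:(1,2)->S->(2,2) | ant1:(0,1)->E->(0,2)
  grid max=3 at (2,2)
Step 6: ant0:(2,2)->N->(1,2) | ant1:(0,2)->S->(1,2)
  grid max=5 at (1,2)
Final grid:
  0 0 0 0
  0 0 5 0
  0 0 2 0
  0 0 0 0
Max pheromone 5 at (1,2)

Answer: (1,2)=5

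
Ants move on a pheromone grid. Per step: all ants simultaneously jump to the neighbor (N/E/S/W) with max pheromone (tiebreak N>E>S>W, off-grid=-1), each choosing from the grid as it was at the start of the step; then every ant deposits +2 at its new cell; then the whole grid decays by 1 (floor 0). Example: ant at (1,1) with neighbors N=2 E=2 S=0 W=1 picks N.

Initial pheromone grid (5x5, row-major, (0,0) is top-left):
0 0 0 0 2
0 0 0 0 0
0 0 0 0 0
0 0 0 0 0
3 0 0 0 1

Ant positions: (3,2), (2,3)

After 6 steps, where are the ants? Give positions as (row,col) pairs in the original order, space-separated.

Step 1: ant0:(3,2)->N->(2,2) | ant1:(2,3)->N->(1,3)
  grid max=2 at (4,0)
Step 2: ant0:(2,2)->N->(1,2) | ant1:(1,3)->N->(0,3)
  grid max=1 at (0,3)
Step 3: ant0:(1,2)->N->(0,2) | ant1:(0,3)->E->(0,4)
  grid max=1 at (0,2)
Step 4: ant0:(0,2)->E->(0,3) | ant1:(0,4)->S->(1,4)
  grid max=1 at (0,3)
Step 5: ant0:(0,3)->E->(0,4) | ant1:(1,4)->N->(0,4)
  grid max=3 at (0,4)
Step 6: ant0:(0,4)->S->(1,4) | ant1:(0,4)->S->(1,4)
  grid max=3 at (1,4)

(1,4) (1,4)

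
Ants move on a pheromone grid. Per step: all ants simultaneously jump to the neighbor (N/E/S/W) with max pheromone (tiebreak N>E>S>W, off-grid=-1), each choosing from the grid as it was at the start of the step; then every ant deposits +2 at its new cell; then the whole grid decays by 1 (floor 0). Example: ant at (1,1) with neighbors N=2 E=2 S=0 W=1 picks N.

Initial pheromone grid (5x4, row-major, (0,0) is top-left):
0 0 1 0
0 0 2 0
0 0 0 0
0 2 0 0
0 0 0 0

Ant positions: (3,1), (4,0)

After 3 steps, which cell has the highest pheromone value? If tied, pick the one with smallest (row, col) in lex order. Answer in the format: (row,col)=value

Step 1: ant0:(3,1)->N->(2,1) | ant1:(4,0)->N->(3,0)
  grid max=1 at (1,2)
Step 2: ant0:(2,1)->S->(3,1) | ant1:(3,0)->E->(3,1)
  grid max=4 at (3,1)
Step 3: ant0:(3,1)->N->(2,1) | ant1:(3,1)->N->(2,1)
  grid max=3 at (2,1)
Final grid:
  0 0 0 0
  0 0 0 0
  0 3 0 0
  0 3 0 0
  0 0 0 0
Max pheromone 3 at (2,1)

Answer: (2,1)=3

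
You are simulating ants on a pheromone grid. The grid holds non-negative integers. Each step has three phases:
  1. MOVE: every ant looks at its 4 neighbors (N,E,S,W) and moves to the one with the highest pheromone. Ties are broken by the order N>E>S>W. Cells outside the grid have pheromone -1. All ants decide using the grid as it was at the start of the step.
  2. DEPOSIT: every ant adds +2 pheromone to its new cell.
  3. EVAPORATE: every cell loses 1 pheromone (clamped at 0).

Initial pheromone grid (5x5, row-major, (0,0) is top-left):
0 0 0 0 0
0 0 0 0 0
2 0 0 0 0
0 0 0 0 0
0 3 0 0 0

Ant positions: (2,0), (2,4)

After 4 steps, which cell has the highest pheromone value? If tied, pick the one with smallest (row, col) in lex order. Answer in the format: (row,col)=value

Step 1: ant0:(2,0)->N->(1,0) | ant1:(2,4)->N->(1,4)
  grid max=2 at (4,1)
Step 2: ant0:(1,0)->S->(2,0) | ant1:(1,4)->N->(0,4)
  grid max=2 at (2,0)
Step 3: ant0:(2,0)->N->(1,0) | ant1:(0,4)->S->(1,4)
  grid max=1 at (1,0)
Step 4: ant0:(1,0)->S->(2,0) | ant1:(1,4)->N->(0,4)
  grid max=2 at (2,0)
Final grid:
  0 0 0 0 1
  0 0 0 0 0
  2 0 0 0 0
  0 0 0 0 0
  0 0 0 0 0
Max pheromone 2 at (2,0)

Answer: (2,0)=2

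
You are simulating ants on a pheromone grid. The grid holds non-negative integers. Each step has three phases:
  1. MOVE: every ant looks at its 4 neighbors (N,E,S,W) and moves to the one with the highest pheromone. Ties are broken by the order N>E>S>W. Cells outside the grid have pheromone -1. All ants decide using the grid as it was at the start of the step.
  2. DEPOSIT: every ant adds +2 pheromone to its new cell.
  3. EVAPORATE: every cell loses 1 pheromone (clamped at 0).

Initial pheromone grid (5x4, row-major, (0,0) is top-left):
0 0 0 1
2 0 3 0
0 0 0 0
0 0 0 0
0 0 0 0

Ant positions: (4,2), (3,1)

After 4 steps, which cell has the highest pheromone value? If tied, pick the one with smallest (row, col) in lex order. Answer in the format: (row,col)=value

Answer: (0,2)=3

Derivation:
Step 1: ant0:(4,2)->N->(3,2) | ant1:(3,1)->N->(2,1)
  grid max=2 at (1,2)
Step 2: ant0:(3,2)->N->(2,2) | ant1:(2,1)->N->(1,1)
  grid max=1 at (1,1)
Step 3: ant0:(2,2)->N->(1,2) | ant1:(1,1)->E->(1,2)
  grid max=4 at (1,2)
Step 4: ant0:(1,2)->N->(0,2) | ant1:(1,2)->N->(0,2)
  grid max=3 at (0,2)
Final grid:
  0 0 3 0
  0 0 3 0
  0 0 0 0
  0 0 0 0
  0 0 0 0
Max pheromone 3 at (0,2)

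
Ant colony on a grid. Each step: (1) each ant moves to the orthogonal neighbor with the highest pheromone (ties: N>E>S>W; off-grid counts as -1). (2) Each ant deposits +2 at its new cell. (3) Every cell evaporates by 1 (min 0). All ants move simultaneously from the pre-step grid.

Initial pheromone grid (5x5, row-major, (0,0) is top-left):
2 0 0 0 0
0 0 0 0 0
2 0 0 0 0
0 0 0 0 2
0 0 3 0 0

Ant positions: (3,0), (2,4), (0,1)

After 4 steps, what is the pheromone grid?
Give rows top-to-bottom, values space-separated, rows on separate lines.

After step 1: ants at (2,0),(3,4),(0,0)
  3 0 0 0 0
  0 0 0 0 0
  3 0 0 0 0
  0 0 0 0 3
  0 0 2 0 0
After step 2: ants at (1,0),(2,4),(0,1)
  2 1 0 0 0
  1 0 0 0 0
  2 0 0 0 1
  0 0 0 0 2
  0 0 1 0 0
After step 3: ants at (0,0),(3,4),(0,0)
  5 0 0 0 0
  0 0 0 0 0
  1 0 0 0 0
  0 0 0 0 3
  0 0 0 0 0
After step 4: ants at (0,1),(2,4),(0,1)
  4 3 0 0 0
  0 0 0 0 0
  0 0 0 0 1
  0 0 0 0 2
  0 0 0 0 0

4 3 0 0 0
0 0 0 0 0
0 0 0 0 1
0 0 0 0 2
0 0 0 0 0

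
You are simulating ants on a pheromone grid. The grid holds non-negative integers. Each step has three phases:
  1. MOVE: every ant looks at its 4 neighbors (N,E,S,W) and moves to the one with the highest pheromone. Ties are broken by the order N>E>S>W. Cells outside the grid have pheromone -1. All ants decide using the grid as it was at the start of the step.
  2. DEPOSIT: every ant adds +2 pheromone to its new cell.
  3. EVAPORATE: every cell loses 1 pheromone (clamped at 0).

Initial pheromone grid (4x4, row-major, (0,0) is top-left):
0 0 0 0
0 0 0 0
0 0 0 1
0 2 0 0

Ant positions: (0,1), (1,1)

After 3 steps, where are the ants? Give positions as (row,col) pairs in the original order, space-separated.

Step 1: ant0:(0,1)->E->(0,2) | ant1:(1,1)->N->(0,1)
  grid max=1 at (0,1)
Step 2: ant0:(0,2)->W->(0,1) | ant1:(0,1)->E->(0,2)
  grid max=2 at (0,1)
Step 3: ant0:(0,1)->E->(0,2) | ant1:(0,2)->W->(0,1)
  grid max=3 at (0,1)

(0,2) (0,1)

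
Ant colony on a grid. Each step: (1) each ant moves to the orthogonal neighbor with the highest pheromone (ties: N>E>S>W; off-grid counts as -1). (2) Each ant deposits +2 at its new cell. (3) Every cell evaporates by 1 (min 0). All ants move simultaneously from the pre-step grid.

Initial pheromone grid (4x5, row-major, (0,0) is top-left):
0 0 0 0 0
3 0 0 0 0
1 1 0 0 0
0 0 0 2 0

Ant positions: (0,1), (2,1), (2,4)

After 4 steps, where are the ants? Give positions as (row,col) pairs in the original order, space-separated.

Step 1: ant0:(0,1)->E->(0,2) | ant1:(2,1)->W->(2,0) | ant2:(2,4)->N->(1,4)
  grid max=2 at (1,0)
Step 2: ant0:(0,2)->E->(0,3) | ant1:(2,0)->N->(1,0) | ant2:(1,4)->N->(0,4)
  grid max=3 at (1,0)
Step 3: ant0:(0,3)->E->(0,4) | ant1:(1,0)->S->(2,0) | ant2:(0,4)->W->(0,3)
  grid max=2 at (0,3)
Step 4: ant0:(0,4)->W->(0,3) | ant1:(2,0)->N->(1,0) | ant2:(0,3)->E->(0,4)
  grid max=3 at (0,3)

(0,3) (1,0) (0,4)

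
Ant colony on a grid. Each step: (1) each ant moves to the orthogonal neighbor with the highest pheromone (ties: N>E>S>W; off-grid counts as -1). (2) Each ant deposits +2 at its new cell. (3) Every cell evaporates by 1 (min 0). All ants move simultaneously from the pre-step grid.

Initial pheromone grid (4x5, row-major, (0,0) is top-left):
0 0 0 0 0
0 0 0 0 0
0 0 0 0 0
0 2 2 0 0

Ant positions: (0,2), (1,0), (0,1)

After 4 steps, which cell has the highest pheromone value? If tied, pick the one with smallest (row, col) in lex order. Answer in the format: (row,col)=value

Step 1: ant0:(0,2)->E->(0,3) | ant1:(1,0)->N->(0,0) | ant2:(0,1)->E->(0,2)
  grid max=1 at (0,0)
Step 2: ant0:(0,3)->W->(0,2) | ant1:(0,0)->E->(0,1) | ant2:(0,2)->E->(0,3)
  grid max=2 at (0,2)
Step 3: ant0:(0,2)->E->(0,3) | ant1:(0,1)->E->(0,2) | ant2:(0,3)->W->(0,2)
  grid max=5 at (0,2)
Step 4: ant0:(0,3)->W->(0,2) | ant1:(0,2)->E->(0,3) | ant2:(0,2)->E->(0,3)
  grid max=6 at (0,2)
Final grid:
  0 0 6 6 0
  0 0 0 0 0
  0 0 0 0 0
  0 0 0 0 0
Max pheromone 6 at (0,2)

Answer: (0,2)=6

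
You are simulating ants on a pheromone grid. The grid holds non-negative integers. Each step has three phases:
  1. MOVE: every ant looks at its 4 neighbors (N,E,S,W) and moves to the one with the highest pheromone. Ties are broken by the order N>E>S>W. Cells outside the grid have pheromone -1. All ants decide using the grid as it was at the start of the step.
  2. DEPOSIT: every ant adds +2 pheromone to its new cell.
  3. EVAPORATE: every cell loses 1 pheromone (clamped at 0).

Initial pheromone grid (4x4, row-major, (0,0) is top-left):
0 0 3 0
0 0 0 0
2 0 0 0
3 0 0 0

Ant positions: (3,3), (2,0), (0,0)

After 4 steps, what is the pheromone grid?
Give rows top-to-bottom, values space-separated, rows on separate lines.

After step 1: ants at (2,3),(3,0),(0,1)
  0 1 2 0
  0 0 0 0
  1 0 0 1
  4 0 0 0
After step 2: ants at (1,3),(2,0),(0,2)
  0 0 3 0
  0 0 0 1
  2 0 0 0
  3 0 0 0
After step 3: ants at (0,3),(3,0),(0,3)
  0 0 2 3
  0 0 0 0
  1 0 0 0
  4 0 0 0
After step 4: ants at (0,2),(2,0),(0,2)
  0 0 5 2
  0 0 0 0
  2 0 0 0
  3 0 0 0

0 0 5 2
0 0 0 0
2 0 0 0
3 0 0 0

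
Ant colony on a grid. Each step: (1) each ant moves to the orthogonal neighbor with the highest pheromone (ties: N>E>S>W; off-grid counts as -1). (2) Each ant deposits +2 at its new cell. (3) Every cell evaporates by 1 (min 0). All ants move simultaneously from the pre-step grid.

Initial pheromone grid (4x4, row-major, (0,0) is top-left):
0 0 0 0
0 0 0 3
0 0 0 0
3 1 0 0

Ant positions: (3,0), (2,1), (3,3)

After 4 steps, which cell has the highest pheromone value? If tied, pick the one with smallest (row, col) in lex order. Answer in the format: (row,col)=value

Step 1: ant0:(3,0)->E->(3,1) | ant1:(2,1)->S->(3,1) | ant2:(3,3)->N->(2,3)
  grid max=4 at (3,1)
Step 2: ant0:(3,1)->W->(3,0) | ant1:(3,1)->W->(3,0) | ant2:(2,3)->N->(1,3)
  grid max=5 at (3,0)
Step 3: ant0:(3,0)->E->(3,1) | ant1:(3,0)->E->(3,1) | ant2:(1,3)->N->(0,3)
  grid max=6 at (3,1)
Step 4: ant0:(3,1)->W->(3,0) | ant1:(3,1)->W->(3,0) | ant2:(0,3)->S->(1,3)
  grid max=7 at (3,0)
Final grid:
  0 0 0 0
  0 0 0 3
  0 0 0 0
  7 5 0 0
Max pheromone 7 at (3,0)

Answer: (3,0)=7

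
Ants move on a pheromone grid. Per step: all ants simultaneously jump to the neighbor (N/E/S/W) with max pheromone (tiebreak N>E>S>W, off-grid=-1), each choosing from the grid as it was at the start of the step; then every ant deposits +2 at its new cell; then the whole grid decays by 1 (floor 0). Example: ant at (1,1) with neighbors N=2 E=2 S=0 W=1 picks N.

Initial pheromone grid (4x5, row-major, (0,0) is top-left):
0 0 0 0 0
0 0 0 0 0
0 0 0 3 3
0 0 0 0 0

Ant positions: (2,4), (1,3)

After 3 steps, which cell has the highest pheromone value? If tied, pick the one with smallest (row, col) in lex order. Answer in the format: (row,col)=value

Step 1: ant0:(2,4)->W->(2,3) | ant1:(1,3)->S->(2,3)
  grid max=6 at (2,3)
Step 2: ant0:(2,3)->E->(2,4) | ant1:(2,3)->E->(2,4)
  grid max=5 at (2,3)
Step 3: ant0:(2,4)->W->(2,3) | ant1:(2,4)->W->(2,3)
  grid max=8 at (2,3)
Final grid:
  0 0 0 0 0
  0 0 0 0 0
  0 0 0 8 4
  0 0 0 0 0
Max pheromone 8 at (2,3)

Answer: (2,3)=8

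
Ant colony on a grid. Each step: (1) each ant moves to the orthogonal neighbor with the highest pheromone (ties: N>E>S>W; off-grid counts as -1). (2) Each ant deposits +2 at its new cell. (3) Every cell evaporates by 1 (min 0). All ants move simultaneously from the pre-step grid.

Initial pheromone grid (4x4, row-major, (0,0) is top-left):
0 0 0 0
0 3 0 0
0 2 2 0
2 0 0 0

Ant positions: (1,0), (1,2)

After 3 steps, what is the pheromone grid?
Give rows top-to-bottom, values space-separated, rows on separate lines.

After step 1: ants at (1,1),(1,1)
  0 0 0 0
  0 6 0 0
  0 1 1 0
  1 0 0 0
After step 2: ants at (2,1),(2,1)
  0 0 0 0
  0 5 0 0
  0 4 0 0
  0 0 0 0
After step 3: ants at (1,1),(1,1)
  0 0 0 0
  0 8 0 0
  0 3 0 0
  0 0 0 0

0 0 0 0
0 8 0 0
0 3 0 0
0 0 0 0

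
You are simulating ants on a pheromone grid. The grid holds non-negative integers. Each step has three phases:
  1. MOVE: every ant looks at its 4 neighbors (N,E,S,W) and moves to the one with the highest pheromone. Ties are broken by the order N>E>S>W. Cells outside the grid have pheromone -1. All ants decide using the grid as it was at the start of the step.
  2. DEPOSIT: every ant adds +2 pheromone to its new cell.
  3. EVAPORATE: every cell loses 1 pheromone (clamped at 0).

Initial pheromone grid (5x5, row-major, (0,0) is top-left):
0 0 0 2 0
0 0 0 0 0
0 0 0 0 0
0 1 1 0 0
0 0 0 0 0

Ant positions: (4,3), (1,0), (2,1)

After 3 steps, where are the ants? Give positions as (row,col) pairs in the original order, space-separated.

Step 1: ant0:(4,3)->N->(3,3) | ant1:(1,0)->N->(0,0) | ant2:(2,1)->S->(3,1)
  grid max=2 at (3,1)
Step 2: ant0:(3,3)->N->(2,3) | ant1:(0,0)->E->(0,1) | ant2:(3,1)->N->(2,1)
  grid max=1 at (0,1)
Step 3: ant0:(2,3)->N->(1,3) | ant1:(0,1)->E->(0,2) | ant2:(2,1)->S->(3,1)
  grid max=2 at (3,1)

(1,3) (0,2) (3,1)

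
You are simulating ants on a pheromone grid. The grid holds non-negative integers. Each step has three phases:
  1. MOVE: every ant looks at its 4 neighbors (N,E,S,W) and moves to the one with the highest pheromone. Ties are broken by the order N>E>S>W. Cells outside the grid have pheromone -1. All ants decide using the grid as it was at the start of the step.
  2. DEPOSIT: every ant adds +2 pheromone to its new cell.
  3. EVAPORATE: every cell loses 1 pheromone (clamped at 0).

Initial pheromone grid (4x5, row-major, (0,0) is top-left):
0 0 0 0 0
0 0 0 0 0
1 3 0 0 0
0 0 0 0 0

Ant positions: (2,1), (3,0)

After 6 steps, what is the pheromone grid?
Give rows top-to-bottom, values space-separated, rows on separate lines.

After step 1: ants at (2,0),(2,0)
  0 0 0 0 0
  0 0 0 0 0
  4 2 0 0 0
  0 0 0 0 0
After step 2: ants at (2,1),(2,1)
  0 0 0 0 0
  0 0 0 0 0
  3 5 0 0 0
  0 0 0 0 0
After step 3: ants at (2,0),(2,0)
  0 0 0 0 0
  0 0 0 0 0
  6 4 0 0 0
  0 0 0 0 0
After step 4: ants at (2,1),(2,1)
  0 0 0 0 0
  0 0 0 0 0
  5 7 0 0 0
  0 0 0 0 0
After step 5: ants at (2,0),(2,0)
  0 0 0 0 0
  0 0 0 0 0
  8 6 0 0 0
  0 0 0 0 0
After step 6: ants at (2,1),(2,1)
  0 0 0 0 0
  0 0 0 0 0
  7 9 0 0 0
  0 0 0 0 0

0 0 0 0 0
0 0 0 0 0
7 9 0 0 0
0 0 0 0 0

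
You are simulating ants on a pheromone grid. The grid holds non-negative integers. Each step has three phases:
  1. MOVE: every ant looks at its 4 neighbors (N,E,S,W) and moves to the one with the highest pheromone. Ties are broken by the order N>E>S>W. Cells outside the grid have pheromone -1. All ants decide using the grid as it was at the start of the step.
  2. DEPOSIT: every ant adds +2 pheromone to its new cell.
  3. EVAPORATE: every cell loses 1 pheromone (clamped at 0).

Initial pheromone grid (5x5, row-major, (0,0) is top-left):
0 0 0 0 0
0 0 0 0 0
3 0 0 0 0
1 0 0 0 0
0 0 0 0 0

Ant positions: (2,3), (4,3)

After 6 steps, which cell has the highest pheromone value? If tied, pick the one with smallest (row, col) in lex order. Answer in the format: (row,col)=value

Step 1: ant0:(2,3)->N->(1,3) | ant1:(4,3)->N->(3,3)
  grid max=2 at (2,0)
Step 2: ant0:(1,3)->N->(0,3) | ant1:(3,3)->N->(2,3)
  grid max=1 at (0,3)
Step 3: ant0:(0,3)->E->(0,4) | ant1:(2,3)->N->(1,3)
  grid max=1 at (0,4)
Step 4: ant0:(0,4)->S->(1,4) | ant1:(1,3)->N->(0,3)
  grid max=1 at (0,3)
Step 5: ant0:(1,4)->N->(0,4) | ant1:(0,3)->E->(0,4)
  grid max=3 at (0,4)
Step 6: ant0:(0,4)->S->(1,4) | ant1:(0,4)->S->(1,4)
  grid max=3 at (1,4)
Final grid:
  0 0 0 0 2
  0 0 0 0 3
  0 0 0 0 0
  0 0 0 0 0
  0 0 0 0 0
Max pheromone 3 at (1,4)

Answer: (1,4)=3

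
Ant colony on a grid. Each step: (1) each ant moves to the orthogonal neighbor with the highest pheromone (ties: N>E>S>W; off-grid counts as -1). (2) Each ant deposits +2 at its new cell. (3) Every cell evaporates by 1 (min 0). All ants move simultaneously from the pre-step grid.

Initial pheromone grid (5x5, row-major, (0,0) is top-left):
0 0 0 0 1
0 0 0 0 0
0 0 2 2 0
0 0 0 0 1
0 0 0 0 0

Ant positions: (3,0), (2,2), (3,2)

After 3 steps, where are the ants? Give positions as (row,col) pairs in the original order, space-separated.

Step 1: ant0:(3,0)->N->(2,0) | ant1:(2,2)->E->(2,3) | ant2:(3,2)->N->(2,2)
  grid max=3 at (2,2)
Step 2: ant0:(2,0)->N->(1,0) | ant1:(2,3)->W->(2,2) | ant2:(2,2)->E->(2,3)
  grid max=4 at (2,2)
Step 3: ant0:(1,0)->N->(0,0) | ant1:(2,2)->E->(2,3) | ant2:(2,3)->W->(2,2)
  grid max=5 at (2,2)

(0,0) (2,3) (2,2)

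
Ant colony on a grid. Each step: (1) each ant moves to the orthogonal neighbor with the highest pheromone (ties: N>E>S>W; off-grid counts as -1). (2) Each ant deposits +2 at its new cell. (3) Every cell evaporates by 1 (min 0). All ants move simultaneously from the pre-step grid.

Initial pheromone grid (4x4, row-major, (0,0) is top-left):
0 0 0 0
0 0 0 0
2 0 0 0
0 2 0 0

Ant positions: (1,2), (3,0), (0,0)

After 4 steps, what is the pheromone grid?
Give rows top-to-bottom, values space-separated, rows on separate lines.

After step 1: ants at (0,2),(2,0),(0,1)
  0 1 1 0
  0 0 0 0
  3 0 0 0
  0 1 0 0
After step 2: ants at (0,1),(1,0),(0,2)
  0 2 2 0
  1 0 0 0
  2 0 0 0
  0 0 0 0
After step 3: ants at (0,2),(2,0),(0,1)
  0 3 3 0
  0 0 0 0
  3 0 0 0
  0 0 0 0
After step 4: ants at (0,1),(1,0),(0,2)
  0 4 4 0
  1 0 0 0
  2 0 0 0
  0 0 0 0

0 4 4 0
1 0 0 0
2 0 0 0
0 0 0 0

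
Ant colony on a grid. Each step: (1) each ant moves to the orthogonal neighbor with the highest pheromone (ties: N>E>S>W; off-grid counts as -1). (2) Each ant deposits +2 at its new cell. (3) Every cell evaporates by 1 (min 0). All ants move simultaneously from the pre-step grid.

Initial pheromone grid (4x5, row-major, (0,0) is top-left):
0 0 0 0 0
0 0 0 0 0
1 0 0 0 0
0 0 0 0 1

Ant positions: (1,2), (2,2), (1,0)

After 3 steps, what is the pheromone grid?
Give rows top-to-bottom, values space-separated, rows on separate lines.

After step 1: ants at (0,2),(1,2),(2,0)
  0 0 1 0 0
  0 0 1 0 0
  2 0 0 0 0
  0 0 0 0 0
After step 2: ants at (1,2),(0,2),(1,0)
  0 0 2 0 0
  1 0 2 0 0
  1 0 0 0 0
  0 0 0 0 0
After step 3: ants at (0,2),(1,2),(2,0)
  0 0 3 0 0
  0 0 3 0 0
  2 0 0 0 0
  0 0 0 0 0

0 0 3 0 0
0 0 3 0 0
2 0 0 0 0
0 0 0 0 0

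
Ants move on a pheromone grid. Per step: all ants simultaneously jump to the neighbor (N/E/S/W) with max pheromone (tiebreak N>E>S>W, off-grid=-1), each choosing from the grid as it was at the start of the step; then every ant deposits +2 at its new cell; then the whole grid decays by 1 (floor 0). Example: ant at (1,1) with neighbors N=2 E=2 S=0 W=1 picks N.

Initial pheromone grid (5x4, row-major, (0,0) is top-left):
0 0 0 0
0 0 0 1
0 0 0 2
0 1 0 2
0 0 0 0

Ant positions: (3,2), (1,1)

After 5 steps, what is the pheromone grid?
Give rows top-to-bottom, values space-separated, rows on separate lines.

After step 1: ants at (3,3),(0,1)
  0 1 0 0
  0 0 0 0
  0 0 0 1
  0 0 0 3
  0 0 0 0
After step 2: ants at (2,3),(0,2)
  0 0 1 0
  0 0 0 0
  0 0 0 2
  0 0 0 2
  0 0 0 0
After step 3: ants at (3,3),(0,3)
  0 0 0 1
  0 0 0 0
  0 0 0 1
  0 0 0 3
  0 0 0 0
After step 4: ants at (2,3),(1,3)
  0 0 0 0
  0 0 0 1
  0 0 0 2
  0 0 0 2
  0 0 0 0
After step 5: ants at (3,3),(2,3)
  0 0 0 0
  0 0 0 0
  0 0 0 3
  0 0 0 3
  0 0 0 0

0 0 0 0
0 0 0 0
0 0 0 3
0 0 0 3
0 0 0 0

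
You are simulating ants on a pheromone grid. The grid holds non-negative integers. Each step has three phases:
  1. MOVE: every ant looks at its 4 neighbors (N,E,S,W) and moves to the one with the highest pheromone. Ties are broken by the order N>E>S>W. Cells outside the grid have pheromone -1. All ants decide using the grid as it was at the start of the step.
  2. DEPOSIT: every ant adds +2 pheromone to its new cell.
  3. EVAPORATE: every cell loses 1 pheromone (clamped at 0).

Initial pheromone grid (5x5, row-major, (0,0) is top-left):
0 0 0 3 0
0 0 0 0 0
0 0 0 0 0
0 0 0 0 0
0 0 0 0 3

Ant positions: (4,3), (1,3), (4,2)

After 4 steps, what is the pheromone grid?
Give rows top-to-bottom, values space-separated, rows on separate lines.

After step 1: ants at (4,4),(0,3),(3,2)
  0 0 0 4 0
  0 0 0 0 0
  0 0 0 0 0
  0 0 1 0 0
  0 0 0 0 4
After step 2: ants at (3,4),(0,4),(2,2)
  0 0 0 3 1
  0 0 0 0 0
  0 0 1 0 0
  0 0 0 0 1
  0 0 0 0 3
After step 3: ants at (4,4),(0,3),(1,2)
  0 0 0 4 0
  0 0 1 0 0
  0 0 0 0 0
  0 0 0 0 0
  0 0 0 0 4
After step 4: ants at (3,4),(0,4),(0,2)
  0 0 1 3 1
  0 0 0 0 0
  0 0 0 0 0
  0 0 0 0 1
  0 0 0 0 3

0 0 1 3 1
0 0 0 0 0
0 0 0 0 0
0 0 0 0 1
0 0 0 0 3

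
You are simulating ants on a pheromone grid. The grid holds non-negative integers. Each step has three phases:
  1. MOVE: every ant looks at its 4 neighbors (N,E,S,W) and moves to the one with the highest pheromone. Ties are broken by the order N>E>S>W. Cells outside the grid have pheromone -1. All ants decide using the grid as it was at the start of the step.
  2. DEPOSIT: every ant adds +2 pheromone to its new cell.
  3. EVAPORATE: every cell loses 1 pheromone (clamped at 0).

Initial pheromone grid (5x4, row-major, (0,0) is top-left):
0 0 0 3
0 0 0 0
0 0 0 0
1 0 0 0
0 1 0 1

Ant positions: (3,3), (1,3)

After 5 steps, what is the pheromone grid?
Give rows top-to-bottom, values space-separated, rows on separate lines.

After step 1: ants at (4,3),(0,3)
  0 0 0 4
  0 0 0 0
  0 0 0 0
  0 0 0 0
  0 0 0 2
After step 2: ants at (3,3),(1,3)
  0 0 0 3
  0 0 0 1
  0 0 0 0
  0 0 0 1
  0 0 0 1
After step 3: ants at (4,3),(0,3)
  0 0 0 4
  0 0 0 0
  0 0 0 0
  0 0 0 0
  0 0 0 2
After step 4: ants at (3,3),(1,3)
  0 0 0 3
  0 0 0 1
  0 0 0 0
  0 0 0 1
  0 0 0 1
After step 5: ants at (4,3),(0,3)
  0 0 0 4
  0 0 0 0
  0 0 0 0
  0 0 0 0
  0 0 0 2

0 0 0 4
0 0 0 0
0 0 0 0
0 0 0 0
0 0 0 2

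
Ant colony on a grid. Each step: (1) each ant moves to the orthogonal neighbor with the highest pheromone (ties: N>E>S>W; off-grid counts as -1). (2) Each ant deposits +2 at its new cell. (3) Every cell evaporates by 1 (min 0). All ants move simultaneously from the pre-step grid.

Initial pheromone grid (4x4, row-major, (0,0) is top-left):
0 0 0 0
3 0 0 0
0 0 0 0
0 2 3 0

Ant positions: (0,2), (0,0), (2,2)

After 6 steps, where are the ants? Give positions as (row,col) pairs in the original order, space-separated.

Step 1: ant0:(0,2)->E->(0,3) | ant1:(0,0)->S->(1,0) | ant2:(2,2)->S->(3,2)
  grid max=4 at (1,0)
Step 2: ant0:(0,3)->S->(1,3) | ant1:(1,0)->N->(0,0) | ant2:(3,2)->W->(3,1)
  grid max=3 at (1,0)
Step 3: ant0:(1,3)->N->(0,3) | ant1:(0,0)->S->(1,0) | ant2:(3,1)->E->(3,2)
  grid max=4 at (1,0)
Step 4: ant0:(0,3)->S->(1,3) | ant1:(1,0)->N->(0,0) | ant2:(3,2)->W->(3,1)
  grid max=3 at (1,0)
Step 5: ant0:(1,3)->N->(0,3) | ant1:(0,0)->S->(1,0) | ant2:(3,1)->E->(3,2)
  grid max=4 at (1,0)
Step 6: ant0:(0,3)->S->(1,3) | ant1:(1,0)->N->(0,0) | ant2:(3,2)->W->(3,1)
  grid max=3 at (1,0)

(1,3) (0,0) (3,1)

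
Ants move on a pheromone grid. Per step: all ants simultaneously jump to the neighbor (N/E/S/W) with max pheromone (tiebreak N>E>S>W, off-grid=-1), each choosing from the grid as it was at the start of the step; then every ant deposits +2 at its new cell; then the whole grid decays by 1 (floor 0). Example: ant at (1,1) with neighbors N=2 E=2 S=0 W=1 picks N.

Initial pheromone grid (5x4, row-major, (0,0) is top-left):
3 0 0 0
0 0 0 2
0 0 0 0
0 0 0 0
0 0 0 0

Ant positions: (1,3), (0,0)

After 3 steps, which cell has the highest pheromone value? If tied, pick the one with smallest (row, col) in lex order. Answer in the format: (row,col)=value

Answer: (0,0)=2

Derivation:
Step 1: ant0:(1,3)->N->(0,3) | ant1:(0,0)->E->(0,1)
  grid max=2 at (0,0)
Step 2: ant0:(0,3)->S->(1,3) | ant1:(0,1)->W->(0,0)
  grid max=3 at (0,0)
Step 3: ant0:(1,3)->N->(0,3) | ant1:(0,0)->E->(0,1)
  grid max=2 at (0,0)
Final grid:
  2 1 0 1
  0 0 0 1
  0 0 0 0
  0 0 0 0
  0 0 0 0
Max pheromone 2 at (0,0)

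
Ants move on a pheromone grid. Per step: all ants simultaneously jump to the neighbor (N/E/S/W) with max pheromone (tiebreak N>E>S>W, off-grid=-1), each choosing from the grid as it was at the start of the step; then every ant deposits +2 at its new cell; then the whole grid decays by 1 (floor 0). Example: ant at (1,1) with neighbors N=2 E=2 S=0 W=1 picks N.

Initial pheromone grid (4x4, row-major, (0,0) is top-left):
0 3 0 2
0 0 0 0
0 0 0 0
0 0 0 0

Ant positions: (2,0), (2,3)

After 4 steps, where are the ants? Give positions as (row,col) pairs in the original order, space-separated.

Step 1: ant0:(2,0)->N->(1,0) | ant1:(2,3)->N->(1,3)
  grid max=2 at (0,1)
Step 2: ant0:(1,0)->N->(0,0) | ant1:(1,3)->N->(0,3)
  grid max=2 at (0,3)
Step 3: ant0:(0,0)->E->(0,1) | ant1:(0,3)->S->(1,3)
  grid max=2 at (0,1)
Step 4: ant0:(0,1)->E->(0,2) | ant1:(1,3)->N->(0,3)
  grid max=2 at (0,3)

(0,2) (0,3)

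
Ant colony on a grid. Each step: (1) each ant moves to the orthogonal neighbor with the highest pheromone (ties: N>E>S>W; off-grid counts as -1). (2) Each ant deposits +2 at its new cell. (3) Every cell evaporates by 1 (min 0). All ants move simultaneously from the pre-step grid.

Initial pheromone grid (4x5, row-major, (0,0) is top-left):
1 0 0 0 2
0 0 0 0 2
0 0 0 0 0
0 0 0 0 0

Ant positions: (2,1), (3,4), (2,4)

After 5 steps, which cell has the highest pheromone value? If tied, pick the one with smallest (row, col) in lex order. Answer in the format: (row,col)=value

Answer: (0,4)=7

Derivation:
Step 1: ant0:(2,1)->N->(1,1) | ant1:(3,4)->N->(2,4) | ant2:(2,4)->N->(1,4)
  grid max=3 at (1,4)
Step 2: ant0:(1,1)->N->(0,1) | ant1:(2,4)->N->(1,4) | ant2:(1,4)->N->(0,4)
  grid max=4 at (1,4)
Step 3: ant0:(0,1)->E->(0,2) | ant1:(1,4)->N->(0,4) | ant2:(0,4)->S->(1,4)
  grid max=5 at (1,4)
Step 4: ant0:(0,2)->E->(0,3) | ant1:(0,4)->S->(1,4) | ant2:(1,4)->N->(0,4)
  grid max=6 at (1,4)
Step 5: ant0:(0,3)->E->(0,4) | ant1:(1,4)->N->(0,4) | ant2:(0,4)->S->(1,4)
  grid max=7 at (0,4)
Final grid:
  0 0 0 0 7
  0 0 0 0 7
  0 0 0 0 0
  0 0 0 0 0
Max pheromone 7 at (0,4)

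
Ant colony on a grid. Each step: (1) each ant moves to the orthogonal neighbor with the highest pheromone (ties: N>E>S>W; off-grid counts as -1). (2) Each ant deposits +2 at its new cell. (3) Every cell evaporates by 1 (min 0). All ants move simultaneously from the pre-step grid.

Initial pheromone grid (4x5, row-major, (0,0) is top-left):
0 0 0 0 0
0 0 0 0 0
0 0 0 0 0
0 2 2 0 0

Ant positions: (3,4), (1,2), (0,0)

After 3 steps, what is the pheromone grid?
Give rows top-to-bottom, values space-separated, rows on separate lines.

After step 1: ants at (2,4),(0,2),(0,1)
  0 1 1 0 0
  0 0 0 0 0
  0 0 0 0 1
  0 1 1 0 0
After step 2: ants at (1,4),(0,1),(0,2)
  0 2 2 0 0
  0 0 0 0 1
  0 0 0 0 0
  0 0 0 0 0
After step 3: ants at (0,4),(0,2),(0,1)
  0 3 3 0 1
  0 0 0 0 0
  0 0 0 0 0
  0 0 0 0 0

0 3 3 0 1
0 0 0 0 0
0 0 0 0 0
0 0 0 0 0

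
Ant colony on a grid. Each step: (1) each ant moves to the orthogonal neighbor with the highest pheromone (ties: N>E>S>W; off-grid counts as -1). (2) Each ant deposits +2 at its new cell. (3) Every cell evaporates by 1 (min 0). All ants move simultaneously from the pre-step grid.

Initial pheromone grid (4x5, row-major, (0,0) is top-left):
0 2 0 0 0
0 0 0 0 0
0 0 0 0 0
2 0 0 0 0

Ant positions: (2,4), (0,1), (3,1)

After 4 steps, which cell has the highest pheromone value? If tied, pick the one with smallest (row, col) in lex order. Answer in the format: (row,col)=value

Answer: (0,1)=2

Derivation:
Step 1: ant0:(2,4)->N->(1,4) | ant1:(0,1)->E->(0,2) | ant2:(3,1)->W->(3,0)
  grid max=3 at (3,0)
Step 2: ant0:(1,4)->N->(0,4) | ant1:(0,2)->W->(0,1) | ant2:(3,0)->N->(2,0)
  grid max=2 at (0,1)
Step 3: ant0:(0,4)->S->(1,4) | ant1:(0,1)->E->(0,2) | ant2:(2,0)->S->(3,0)
  grid max=3 at (3,0)
Step 4: ant0:(1,4)->N->(0,4) | ant1:(0,2)->W->(0,1) | ant2:(3,0)->N->(2,0)
  grid max=2 at (0,1)
Final grid:
  0 2 0 0 1
  0 0 0 0 0
  1 0 0 0 0
  2 0 0 0 0
Max pheromone 2 at (0,1)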